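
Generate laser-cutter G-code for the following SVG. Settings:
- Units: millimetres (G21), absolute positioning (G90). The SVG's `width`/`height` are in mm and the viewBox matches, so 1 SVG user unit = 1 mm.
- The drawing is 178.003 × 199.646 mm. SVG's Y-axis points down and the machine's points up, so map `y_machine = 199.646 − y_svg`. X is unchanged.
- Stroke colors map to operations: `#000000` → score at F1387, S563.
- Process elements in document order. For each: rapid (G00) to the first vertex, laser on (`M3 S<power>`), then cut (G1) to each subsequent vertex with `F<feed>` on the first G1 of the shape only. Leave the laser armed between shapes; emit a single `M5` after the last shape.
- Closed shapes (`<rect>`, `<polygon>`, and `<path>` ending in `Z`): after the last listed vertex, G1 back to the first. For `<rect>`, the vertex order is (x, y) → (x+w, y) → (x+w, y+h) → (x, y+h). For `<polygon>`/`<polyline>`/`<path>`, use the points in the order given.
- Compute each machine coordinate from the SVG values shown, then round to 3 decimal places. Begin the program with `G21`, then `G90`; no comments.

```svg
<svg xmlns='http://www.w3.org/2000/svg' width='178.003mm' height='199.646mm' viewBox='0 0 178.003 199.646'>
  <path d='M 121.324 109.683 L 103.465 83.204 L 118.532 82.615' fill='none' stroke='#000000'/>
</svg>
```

G21
G90
G00 X121.324 Y89.963
M3 S563
G1 X103.465 Y116.442 F1387
G1 X118.532 Y117.031
M5

viewBox `0 0 178.003 199.646` with mm width/height → 1 unit = 1 mm. Flip: y_m = 199.646 − y_svg.

**Shape 1** — `<path>` open polyline, stroke `#000000` → score (S563, F1387). Machine vertices: (121.324,89.963) → (103.465,116.442) → (118.532,117.031). Open path.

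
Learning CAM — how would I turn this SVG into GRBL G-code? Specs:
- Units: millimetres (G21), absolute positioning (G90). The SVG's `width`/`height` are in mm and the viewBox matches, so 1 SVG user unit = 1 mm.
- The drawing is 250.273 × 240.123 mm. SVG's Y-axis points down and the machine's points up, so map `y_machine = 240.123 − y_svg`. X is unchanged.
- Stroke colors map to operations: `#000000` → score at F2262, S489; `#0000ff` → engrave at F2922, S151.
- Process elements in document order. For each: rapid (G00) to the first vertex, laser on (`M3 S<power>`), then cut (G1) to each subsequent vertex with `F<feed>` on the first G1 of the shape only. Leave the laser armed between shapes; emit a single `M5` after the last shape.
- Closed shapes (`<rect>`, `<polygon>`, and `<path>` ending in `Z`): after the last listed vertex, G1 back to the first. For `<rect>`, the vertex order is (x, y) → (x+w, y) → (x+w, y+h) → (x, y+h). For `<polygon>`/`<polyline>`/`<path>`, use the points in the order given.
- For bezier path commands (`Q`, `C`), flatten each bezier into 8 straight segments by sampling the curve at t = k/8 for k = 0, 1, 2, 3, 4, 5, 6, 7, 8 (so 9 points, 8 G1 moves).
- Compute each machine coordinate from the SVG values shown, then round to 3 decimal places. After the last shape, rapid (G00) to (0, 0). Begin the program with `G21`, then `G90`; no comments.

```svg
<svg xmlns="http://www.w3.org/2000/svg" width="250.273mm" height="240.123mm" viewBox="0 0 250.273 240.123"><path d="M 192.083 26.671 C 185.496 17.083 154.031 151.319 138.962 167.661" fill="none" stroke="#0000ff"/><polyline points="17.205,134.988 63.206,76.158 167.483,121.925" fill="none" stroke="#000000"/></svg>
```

viewBox `0 0 250.273 240.123` with mm width/height → 1 unit = 1 mm. Flip: y_m = 240.123 − y_svg.

**Shape 1** — `<path>` cubic bezier, stroke `#0000ff` → engrave (S151, F2922). Control points (SVG): P0=(192.083,26.671), P1=(185.496,17.083), P2=(154.031,151.319), P3=(138.962,167.661); sampled at t=k/8. Machine vertices: (192.083,213.452) → (188.527,210.817) → (183.123,197.765) → (176.354,177.364) → (168.703,152.681) → (160.655,126.782) → (152.693,102.734) → (145.301,83.605) → (138.962,72.462). Open path.

**Shape 2** — `<polyline>` open polyline, stroke `#000000` → score (S489, F2262). Machine vertices: (17.205,105.135) → (63.206,163.965) → (167.483,118.198). Open path.

G21
G90
G00 X192.083 Y213.452
M3 S151
G1 X188.527 Y210.817 F2922
G1 X183.123 Y197.765
G1 X176.354 Y177.364
G1 X168.703 Y152.681
G1 X160.655 Y126.782
G1 X152.693 Y102.734
G1 X145.301 Y83.605
G1 X138.962 Y72.462
G00 X17.205 Y105.135
M3 S489
G1 X63.206 Y163.965 F2262
G1 X167.483 Y118.198
M5
G00 X0.000 Y0.000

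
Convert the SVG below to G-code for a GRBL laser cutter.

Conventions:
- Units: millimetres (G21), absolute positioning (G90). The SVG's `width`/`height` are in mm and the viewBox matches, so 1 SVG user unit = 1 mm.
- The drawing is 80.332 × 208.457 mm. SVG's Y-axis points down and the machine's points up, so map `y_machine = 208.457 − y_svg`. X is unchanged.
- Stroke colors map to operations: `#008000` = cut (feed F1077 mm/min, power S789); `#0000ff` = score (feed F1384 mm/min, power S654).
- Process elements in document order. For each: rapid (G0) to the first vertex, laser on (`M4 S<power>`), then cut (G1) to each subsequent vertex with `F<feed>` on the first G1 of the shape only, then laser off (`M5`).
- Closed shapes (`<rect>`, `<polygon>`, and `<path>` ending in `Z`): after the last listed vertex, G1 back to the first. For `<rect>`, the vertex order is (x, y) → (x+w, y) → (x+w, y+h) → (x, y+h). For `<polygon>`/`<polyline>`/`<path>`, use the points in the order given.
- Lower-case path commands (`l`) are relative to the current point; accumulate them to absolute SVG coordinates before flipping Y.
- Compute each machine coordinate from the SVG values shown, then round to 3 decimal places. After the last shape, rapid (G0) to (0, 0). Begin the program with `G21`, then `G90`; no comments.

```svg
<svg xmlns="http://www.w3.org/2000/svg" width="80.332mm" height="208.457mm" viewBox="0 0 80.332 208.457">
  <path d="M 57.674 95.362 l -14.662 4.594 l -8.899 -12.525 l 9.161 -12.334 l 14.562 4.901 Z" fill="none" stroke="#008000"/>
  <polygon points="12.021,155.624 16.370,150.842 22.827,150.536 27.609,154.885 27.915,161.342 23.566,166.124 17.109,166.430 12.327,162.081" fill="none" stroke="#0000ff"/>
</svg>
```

G21
G90
G0 X57.674 Y113.095
M4 S789
G1 X43.012 Y108.501 F1077
G1 X34.113 Y121.026
G1 X43.274 Y133.360
G1 X57.836 Y128.459
G1 X57.674 Y113.095
M5
G0 X12.021 Y52.833
M4 S654
G1 X16.370 Y57.615 F1384
G1 X22.827 Y57.921
G1 X27.609 Y53.572
G1 X27.915 Y47.115
G1 X23.566 Y42.333
G1 X17.109 Y42.027
G1 X12.327 Y46.376
G1 X12.021 Y52.833
M5
G0 X0.000 Y0.000

1 u = 1 mm; y_m = 208.457 − y.

[1] `<path>` regular polygon, #008000→cut S789 F1077: (57.674,113.095) → (43.012,108.501) → (34.113,121.026) → (43.274,133.360) → (57.836,128.459) → (57.674,113.095) (closed)

[2] `<polygon>` regular polygon, #0000ff→score S654 F1384: (12.021,52.833) → (16.370,57.615) → (22.827,57.921) → (27.609,53.572) → (27.915,47.115) → (23.566,42.333) → (17.109,42.027) → (12.327,46.376) → (12.021,52.833) (closed)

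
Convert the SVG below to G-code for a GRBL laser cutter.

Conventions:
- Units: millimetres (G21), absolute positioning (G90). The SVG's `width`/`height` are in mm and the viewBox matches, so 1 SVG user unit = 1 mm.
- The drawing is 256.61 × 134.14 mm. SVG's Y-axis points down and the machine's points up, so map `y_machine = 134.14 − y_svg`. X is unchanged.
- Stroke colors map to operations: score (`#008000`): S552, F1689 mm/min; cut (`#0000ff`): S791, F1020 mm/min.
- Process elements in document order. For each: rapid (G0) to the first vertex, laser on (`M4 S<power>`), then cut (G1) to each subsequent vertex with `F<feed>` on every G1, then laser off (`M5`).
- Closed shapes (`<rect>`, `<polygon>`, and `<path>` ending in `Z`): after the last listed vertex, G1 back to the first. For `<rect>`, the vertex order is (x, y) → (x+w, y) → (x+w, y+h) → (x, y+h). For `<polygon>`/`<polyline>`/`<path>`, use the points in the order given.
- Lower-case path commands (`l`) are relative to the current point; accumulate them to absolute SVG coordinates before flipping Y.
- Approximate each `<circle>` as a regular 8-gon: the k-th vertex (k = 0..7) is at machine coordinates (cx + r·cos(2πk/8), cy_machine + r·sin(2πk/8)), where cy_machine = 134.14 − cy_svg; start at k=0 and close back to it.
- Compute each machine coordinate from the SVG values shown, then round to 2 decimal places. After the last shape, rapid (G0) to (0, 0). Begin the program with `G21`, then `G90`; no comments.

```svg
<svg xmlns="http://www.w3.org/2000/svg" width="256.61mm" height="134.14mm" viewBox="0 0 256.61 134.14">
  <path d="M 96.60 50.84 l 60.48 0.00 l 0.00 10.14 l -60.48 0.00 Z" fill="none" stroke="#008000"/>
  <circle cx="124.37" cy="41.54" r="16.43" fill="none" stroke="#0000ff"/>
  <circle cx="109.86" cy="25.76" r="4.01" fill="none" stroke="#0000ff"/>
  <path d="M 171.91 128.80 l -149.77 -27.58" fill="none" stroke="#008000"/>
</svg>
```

G21
G90
G0 X96.60 Y83.30
M4 S552
G1 X157.08 Y83.30 F1689
G1 X157.08 Y73.16 F1689
G1 X96.60 Y73.16 F1689
G1 X96.60 Y83.30 F1689
M5
G0 X140.80 Y92.60
M4 S791
G1 X135.99 Y104.22 F1020
G1 X124.37 Y109.03 F1020
G1 X112.75 Y104.22 F1020
G1 X107.94 Y92.60 F1020
G1 X112.75 Y80.98 F1020
G1 X124.37 Y76.17 F1020
G1 X135.99 Y80.98 F1020
G1 X140.80 Y92.60 F1020
M5
G0 X113.87 Y108.38
M4 S791
G1 X112.70 Y111.22 F1020
G1 X109.86 Y112.39 F1020
G1 X107.02 Y111.22 F1020
G1 X105.85 Y108.38 F1020
G1 X107.02 Y105.54 F1020
G1 X109.86 Y104.37 F1020
G1 X112.70 Y105.54 F1020
G1 X113.87 Y108.38 F1020
M5
G0 X171.91 Y5.34
M4 S552
G1 X22.14 Y32.92 F1689
M5
G0 X0.00 Y0.00

viewBox `0 0 256.61 134.14` with mm width/height → 1 unit = 1 mm. Flip: y_m = 134.14 − y_svg.

**Shape 1** — `<path>` rectangle, stroke `#008000` → score (S552, F1689). Machine vertices: (96.60,83.30) → (157.08,83.30) → (157.08,73.16) → (96.60,73.16) → (96.60,83.30). Closed: final G1 returns to the first vertex.

**Shape 2** — `<circle>` circle, stroke `#0000ff` → cut (S791, F1020). Machine vertices: (140.80,92.60) → (135.99,104.22) → (124.37,109.03) → (112.75,104.22) → (107.94,92.60) → (112.75,80.98) → (124.37,76.17) → (135.99,80.98) → (140.80,92.60). Closed: final G1 returns to the first vertex.

**Shape 3** — `<circle>` circle, stroke `#0000ff` → cut (S791, F1020). Machine vertices: (113.87,108.38) → (112.70,111.22) → (109.86,112.39) → (107.02,111.22) → (105.85,108.38) → (107.02,105.54) → (109.86,104.37) → (112.70,105.54) → (113.87,108.38). Closed: final G1 returns to the first vertex.

**Shape 4** — `<path>` line segment, stroke `#008000` → score (S552, F1689). Machine vertices: (171.91,5.34) → (22.14,32.92). Open path.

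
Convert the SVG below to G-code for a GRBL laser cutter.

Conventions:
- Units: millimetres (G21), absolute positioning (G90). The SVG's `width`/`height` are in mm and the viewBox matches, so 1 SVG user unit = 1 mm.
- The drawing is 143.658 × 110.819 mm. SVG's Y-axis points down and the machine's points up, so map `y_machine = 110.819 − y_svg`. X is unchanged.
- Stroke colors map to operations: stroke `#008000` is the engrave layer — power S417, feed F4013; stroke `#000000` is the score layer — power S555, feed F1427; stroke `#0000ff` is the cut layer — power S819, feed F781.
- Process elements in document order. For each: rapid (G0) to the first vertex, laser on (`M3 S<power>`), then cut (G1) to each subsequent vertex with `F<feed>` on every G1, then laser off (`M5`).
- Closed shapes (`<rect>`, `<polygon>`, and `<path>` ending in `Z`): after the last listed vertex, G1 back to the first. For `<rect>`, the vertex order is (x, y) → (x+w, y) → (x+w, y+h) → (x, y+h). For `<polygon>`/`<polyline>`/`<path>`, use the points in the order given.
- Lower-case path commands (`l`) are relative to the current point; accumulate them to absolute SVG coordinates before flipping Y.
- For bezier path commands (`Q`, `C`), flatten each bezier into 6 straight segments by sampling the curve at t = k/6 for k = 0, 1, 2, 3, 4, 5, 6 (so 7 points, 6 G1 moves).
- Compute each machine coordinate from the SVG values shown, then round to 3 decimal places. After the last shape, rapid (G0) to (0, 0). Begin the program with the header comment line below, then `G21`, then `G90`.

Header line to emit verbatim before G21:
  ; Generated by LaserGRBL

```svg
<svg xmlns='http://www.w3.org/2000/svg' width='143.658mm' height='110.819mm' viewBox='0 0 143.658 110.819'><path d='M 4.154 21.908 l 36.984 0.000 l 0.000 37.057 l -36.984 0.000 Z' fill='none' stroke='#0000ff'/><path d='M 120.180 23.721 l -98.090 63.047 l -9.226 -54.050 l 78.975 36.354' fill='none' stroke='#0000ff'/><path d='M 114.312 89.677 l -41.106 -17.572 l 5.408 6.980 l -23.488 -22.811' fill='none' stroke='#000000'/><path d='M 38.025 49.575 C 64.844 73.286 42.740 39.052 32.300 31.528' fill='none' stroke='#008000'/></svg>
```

; Generated by LaserGRBL
G21
G90
G0 X4.154 Y88.911
M3 S819
G1 X41.138 Y88.911 F781
G1 X41.138 Y51.854 F781
G1 X4.154 Y51.854 F781
G1 X4.154 Y88.911 F781
M5
G0 X120.180 Y87.098
M3 S819
G1 X22.090 Y24.051 F781
G1 X12.864 Y78.101 F781
G1 X91.839 Y41.747 F781
M5
G0 X114.312 Y21.142
M3 S555
G1 X73.206 Y38.714 F1427
G1 X78.614 Y31.734 F1427
G1 X55.126 Y54.545 F1427
M5
G0 X38.025 Y61.244
M3 S417
G1 X47.638 Y53.825 F4013
G1 X50.780 Y53.713 F4013
G1 X49.135 Y58.554 F4013
G1 X44.384 Y65.999 F4013
G1 X38.212 Y73.695 F4013
G1 X32.300 Y79.291 F4013
M5
G0 X0.000 Y0.000

viewBox `0 0 143.658 110.819` with mm width/height → 1 unit = 1 mm. Flip: y_m = 110.819 − y_svg.

**Shape 1** — `<path>` rectangle, stroke `#0000ff` → cut (S819, F781). Machine vertices: (4.154,88.911) → (41.138,88.911) → (41.138,51.854) → (4.154,51.854) → (4.154,88.911). Closed: final G1 returns to the first vertex.

**Shape 2** — `<path>` open polyline, stroke `#0000ff` → cut (S819, F781). Machine vertices: (120.180,87.098) → (22.090,24.051) → (12.864,78.101) → (91.839,41.747). Open path.

**Shape 3** — `<path>` open polyline, stroke `#000000` → score (S555, F1427). Machine vertices: (114.312,21.142) → (73.206,38.714) → (78.614,31.734) → (55.126,54.545). Open path.

**Shape 4** — `<path>` cubic bezier, stroke `#008000` → engrave (S417, F4013). Control points (SVG): P0=(38.025,49.575), P1=(64.844,73.286), P2=(42.740,39.052), P3=(32.300,31.528); sampled at t=k/6. Machine vertices: (38.025,61.244) → (47.638,53.825) → (50.780,53.713) → (49.135,58.554) → (44.384,65.999) → (38.212,73.695) → (32.300,79.291). Open path.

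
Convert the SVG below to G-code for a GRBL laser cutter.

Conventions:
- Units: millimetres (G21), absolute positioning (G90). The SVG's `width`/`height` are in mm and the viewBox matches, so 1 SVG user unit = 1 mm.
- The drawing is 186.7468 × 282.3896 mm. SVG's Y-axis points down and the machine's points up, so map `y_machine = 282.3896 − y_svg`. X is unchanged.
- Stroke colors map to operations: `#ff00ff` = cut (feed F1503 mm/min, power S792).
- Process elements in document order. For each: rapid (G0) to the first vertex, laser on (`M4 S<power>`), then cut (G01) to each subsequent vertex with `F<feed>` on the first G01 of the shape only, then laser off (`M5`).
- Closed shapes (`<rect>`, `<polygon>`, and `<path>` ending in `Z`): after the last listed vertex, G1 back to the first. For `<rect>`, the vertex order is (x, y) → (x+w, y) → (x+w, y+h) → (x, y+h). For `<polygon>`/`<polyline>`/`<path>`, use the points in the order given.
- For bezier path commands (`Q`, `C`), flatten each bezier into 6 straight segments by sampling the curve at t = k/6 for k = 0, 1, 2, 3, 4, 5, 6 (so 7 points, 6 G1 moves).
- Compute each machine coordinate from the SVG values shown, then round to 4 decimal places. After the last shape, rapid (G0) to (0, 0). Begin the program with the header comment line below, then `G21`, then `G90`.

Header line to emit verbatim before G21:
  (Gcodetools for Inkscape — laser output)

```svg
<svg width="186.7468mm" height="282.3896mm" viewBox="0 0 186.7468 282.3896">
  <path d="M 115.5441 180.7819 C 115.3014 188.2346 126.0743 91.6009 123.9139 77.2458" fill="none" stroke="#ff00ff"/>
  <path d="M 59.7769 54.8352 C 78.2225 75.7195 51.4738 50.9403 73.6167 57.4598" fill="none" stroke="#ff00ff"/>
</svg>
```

viewBox `0 0 186.7468 282.3896` with mm width/height → 1 unit = 1 mm. Flip: y_m = 282.3896 − y_svg.

**Shape 1** — `<path>` cubic bezier, stroke `#ff00ff` → cut (S792, F1503). Control points (SVG): P0=(115.5441,180.7819), P1=(115.3014,188.2346), P2=(126.0743,91.6009), P3=(123.9139,77.2458); sampled at t=k/6. Machine vertices: (115.5441,101.6077) → (116.2298,105.6924) → (118.0863,121.9481) → (120.4481,145.1978) → (122.6502,170.2649) → (124.0272,191.9725) → (123.9139,205.1438). Open path.

**Shape 2** — `<path>` cubic bezier, stroke `#ff00ff` → cut (S792, F1503). Control points (SVG): P0=(59.7769,54.8352), P1=(78.2225,75.7195), P2=(51.4738,50.9403), P3=(73.6167,57.4598); sampled at t=k/6. Machine vertices: (59.7769,227.5544) → (65.6691,220.5612) → (66.6424,219.0408) → (65.3103,220.8553) → (64.2863,223.8669) → (66.1840,225.9376) → (73.6167,224.9298). Open path.

(Gcodetools for Inkscape — laser output)
G21
G90
G0 X115.5441 Y101.6077
M4 S792
G01 X116.2298 Y105.6924 F1503
G01 X118.0863 Y121.9481
G01 X120.4481 Y145.1978
G01 X122.6502 Y170.2649
G01 X124.0272 Y191.9725
G01 X123.9139 Y205.1438
M5
G0 X59.7769 Y227.5544
M4 S792
G01 X65.6691 Y220.5612 F1503
G01 X66.6424 Y219.0408
G01 X65.3103 Y220.8553
G01 X64.2863 Y223.8669
G01 X66.1840 Y225.9376
G01 X73.6167 Y224.9298
M5
G0 X0.0000 Y0.0000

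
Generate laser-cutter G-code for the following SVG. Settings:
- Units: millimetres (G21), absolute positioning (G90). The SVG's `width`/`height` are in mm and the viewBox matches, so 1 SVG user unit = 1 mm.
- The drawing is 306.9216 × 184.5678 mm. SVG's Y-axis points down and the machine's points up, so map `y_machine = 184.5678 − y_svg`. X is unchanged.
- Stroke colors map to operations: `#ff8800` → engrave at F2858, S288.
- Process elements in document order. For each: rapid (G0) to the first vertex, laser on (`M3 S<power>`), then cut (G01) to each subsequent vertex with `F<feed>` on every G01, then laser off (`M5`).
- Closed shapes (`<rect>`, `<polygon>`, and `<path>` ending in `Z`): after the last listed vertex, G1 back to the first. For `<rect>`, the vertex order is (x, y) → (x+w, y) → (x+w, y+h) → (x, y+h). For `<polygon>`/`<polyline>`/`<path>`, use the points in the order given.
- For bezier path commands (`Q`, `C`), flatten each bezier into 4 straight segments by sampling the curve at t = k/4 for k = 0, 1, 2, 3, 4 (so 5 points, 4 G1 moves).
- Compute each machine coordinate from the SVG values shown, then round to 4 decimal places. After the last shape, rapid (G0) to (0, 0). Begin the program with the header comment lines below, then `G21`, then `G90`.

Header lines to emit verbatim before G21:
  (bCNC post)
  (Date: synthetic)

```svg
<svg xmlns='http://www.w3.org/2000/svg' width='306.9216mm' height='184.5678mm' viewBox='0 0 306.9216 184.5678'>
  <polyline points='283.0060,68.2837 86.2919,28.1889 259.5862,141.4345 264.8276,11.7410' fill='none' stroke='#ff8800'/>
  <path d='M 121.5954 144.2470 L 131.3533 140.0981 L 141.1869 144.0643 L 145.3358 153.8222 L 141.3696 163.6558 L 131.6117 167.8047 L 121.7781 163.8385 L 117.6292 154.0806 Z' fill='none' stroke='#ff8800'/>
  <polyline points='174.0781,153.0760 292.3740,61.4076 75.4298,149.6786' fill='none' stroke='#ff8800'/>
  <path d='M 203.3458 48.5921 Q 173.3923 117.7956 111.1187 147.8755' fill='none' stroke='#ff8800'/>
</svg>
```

(bCNC post)
(Date: synthetic)
G21
G90
G0 X283.0060 Y116.2841
M3 S288
G01 X86.2919 Y156.3789 F2858
G01 X259.5862 Y43.1333 F2858
G01 X264.8276 Y172.8268 F2858
M5
G0 X121.5954 Y40.3208
M3 S288
G01 X131.3533 Y44.4697 F2858
G01 X141.1869 Y40.5035 F2858
G01 X145.3358 Y30.7456 F2858
G01 X141.3696 Y20.9120 F2858
G01 X131.6117 Y16.7631 F2858
G01 X121.7781 Y20.7293 F2858
G01 X117.6292 Y30.4872 F2858
G01 X121.5954 Y40.3208 F2858
M5
G0 X174.0781 Y31.4918
M3 S288
G01 X292.3740 Y123.1602 F2858
G01 X75.4298 Y34.8892 F2858
M5
G0 X203.3458 Y135.9757
M3 S288
G01 X186.3490 Y103.8192 F2858
G01 X165.3123 Y76.5531 F2858
G01 X140.2355 Y54.1775 F2858
G01 X111.1187 Y36.6923 F2858
M5
G0 X0.0000 Y0.0000

viewBox `0 0 306.9216 184.5678` with mm width/height → 1 unit = 1 mm. Flip: y_m = 184.5678 − y_svg.

**Shape 1** — `<polyline>` open polyline, stroke `#ff8800` → engrave (S288, F2858). Machine vertices: (283.0060,116.2841) → (86.2919,156.3789) → (259.5862,43.1333) → (264.8276,172.8268). Open path.

**Shape 2** — `<path>` regular polygon, stroke `#ff8800` → engrave (S288, F2858). Machine vertices: (121.5954,40.3208) → (131.3533,44.4697) → (141.1869,40.5035) → (145.3358,30.7456) → (141.3696,20.9120) → (131.6117,16.7631) → (121.7781,20.7293) → (117.6292,30.4872) → (121.5954,40.3208). Closed: final G1 returns to the first vertex.

**Shape 3** — `<polyline>` open polyline, stroke `#ff8800` → engrave (S288, F2858). Machine vertices: (174.0781,31.4918) → (292.3740,123.1602) → (75.4298,34.8892). Open path.

**Shape 4** — `<path>` quadratic bezier, stroke `#ff8800` → engrave (S288, F2858). Control points (SVG): P0=(203.3458,48.5921), P1=(173.3923,117.7956), P2=(111.1187,147.8755); sampled at t=k/4. Machine vertices: (203.3458,135.9757) → (186.3490,103.8192) → (165.3123,76.5531) → (140.2355,54.1775) → (111.1187,36.6923). Open path.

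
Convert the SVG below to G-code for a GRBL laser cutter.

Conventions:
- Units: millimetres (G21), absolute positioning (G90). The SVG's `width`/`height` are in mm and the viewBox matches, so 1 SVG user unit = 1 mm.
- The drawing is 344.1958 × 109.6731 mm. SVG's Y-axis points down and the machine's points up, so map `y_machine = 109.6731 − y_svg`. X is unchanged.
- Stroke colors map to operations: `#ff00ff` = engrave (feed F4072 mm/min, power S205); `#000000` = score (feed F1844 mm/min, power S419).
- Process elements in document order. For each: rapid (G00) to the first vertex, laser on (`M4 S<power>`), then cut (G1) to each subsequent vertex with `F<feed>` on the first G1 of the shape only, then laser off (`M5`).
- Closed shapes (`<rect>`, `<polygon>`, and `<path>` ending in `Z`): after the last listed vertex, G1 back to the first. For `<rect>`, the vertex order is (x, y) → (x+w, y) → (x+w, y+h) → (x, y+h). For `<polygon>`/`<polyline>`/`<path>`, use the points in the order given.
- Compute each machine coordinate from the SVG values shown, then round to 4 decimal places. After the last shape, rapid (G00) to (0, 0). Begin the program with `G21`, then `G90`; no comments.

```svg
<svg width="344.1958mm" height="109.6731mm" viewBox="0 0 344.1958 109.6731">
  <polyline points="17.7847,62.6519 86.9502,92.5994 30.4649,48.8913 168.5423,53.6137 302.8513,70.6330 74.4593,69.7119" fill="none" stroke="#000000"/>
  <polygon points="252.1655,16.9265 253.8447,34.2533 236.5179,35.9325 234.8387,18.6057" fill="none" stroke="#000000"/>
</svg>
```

Since the viewBox matches the mm dimensions, user units are millimetres directly. The only transform is the Y-flip y_m = 109.6731 − y_svg.

Shape 1 is a open polyline drawn with `<polyline>`. Its stroke #000000 means score at S419, F1844. After flipping Y the toolpath is (17.7847,47.0212) → (86.9502,17.0737) → (30.4649,60.7818) → (168.5423,56.0594) → (302.8513,39.0401) → (74.4593,39.9612).

Shape 2 is a regular polygon drawn with `<polygon>`. Its stroke #000000 means score at S419, F1844. After flipping Y the toolpath is (252.1655,92.7466) → (253.8447,75.4198) → (236.5179,73.7406) → (234.8387,91.0674) → (252.1655,92.7466), returning to the start.

G21
G90
G00 X17.7847 Y47.0212
M4 S419
G1 X86.9502 Y17.0737 F1844
G1 X30.4649 Y60.7818
G1 X168.5423 Y56.0594
G1 X302.8513 Y39.0401
G1 X74.4593 Y39.9612
M5
G00 X252.1655 Y92.7466
M4 S419
G1 X253.8447 Y75.4198 F1844
G1 X236.5179 Y73.7406
G1 X234.8387 Y91.0674
G1 X252.1655 Y92.7466
M5
G00 X0.0000 Y0.0000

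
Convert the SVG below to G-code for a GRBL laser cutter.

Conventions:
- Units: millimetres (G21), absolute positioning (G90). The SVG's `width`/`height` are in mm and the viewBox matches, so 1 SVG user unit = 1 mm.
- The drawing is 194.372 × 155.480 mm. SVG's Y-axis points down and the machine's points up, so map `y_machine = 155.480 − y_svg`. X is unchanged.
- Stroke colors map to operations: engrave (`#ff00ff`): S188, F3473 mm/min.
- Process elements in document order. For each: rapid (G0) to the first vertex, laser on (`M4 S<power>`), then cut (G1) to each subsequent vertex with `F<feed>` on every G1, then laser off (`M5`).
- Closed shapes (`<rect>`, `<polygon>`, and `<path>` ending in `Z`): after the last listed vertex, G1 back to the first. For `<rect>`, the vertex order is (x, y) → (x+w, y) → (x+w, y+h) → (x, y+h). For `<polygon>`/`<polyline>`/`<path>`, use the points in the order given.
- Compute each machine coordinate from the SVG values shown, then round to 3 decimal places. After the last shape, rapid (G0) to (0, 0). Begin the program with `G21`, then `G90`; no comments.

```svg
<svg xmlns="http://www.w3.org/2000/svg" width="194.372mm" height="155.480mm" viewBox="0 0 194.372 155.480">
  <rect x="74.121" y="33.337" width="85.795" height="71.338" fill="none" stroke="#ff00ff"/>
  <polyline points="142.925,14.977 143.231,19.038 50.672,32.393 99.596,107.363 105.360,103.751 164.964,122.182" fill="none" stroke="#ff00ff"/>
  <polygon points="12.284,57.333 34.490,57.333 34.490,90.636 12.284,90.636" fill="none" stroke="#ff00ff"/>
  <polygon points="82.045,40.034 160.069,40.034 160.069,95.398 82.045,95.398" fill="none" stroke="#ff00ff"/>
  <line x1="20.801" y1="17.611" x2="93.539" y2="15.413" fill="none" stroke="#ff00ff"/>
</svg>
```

G21
G90
G0 X74.121 Y122.143
M4 S188
G1 X159.916 Y122.143 F3473
G1 X159.916 Y50.805 F3473
G1 X74.121 Y50.805 F3473
G1 X74.121 Y122.143 F3473
M5
G0 X142.925 Y140.503
M4 S188
G1 X143.231 Y136.442 F3473
G1 X50.672 Y123.087 F3473
G1 X99.596 Y48.117 F3473
G1 X105.360 Y51.729 F3473
G1 X164.964 Y33.298 F3473
M5
G0 X12.284 Y98.147
M4 S188
G1 X34.490 Y98.147 F3473
G1 X34.490 Y64.844 F3473
G1 X12.284 Y64.844 F3473
G1 X12.284 Y98.147 F3473
M5
G0 X82.045 Y115.446
M4 S188
G1 X160.069 Y115.446 F3473
G1 X160.069 Y60.082 F3473
G1 X82.045 Y60.082 F3473
G1 X82.045 Y115.446 F3473
M5
G0 X20.801 Y137.869
M4 S188
G1 X93.539 Y140.067 F3473
M5
G0 X0.000 Y0.000

1 u = 1 mm; y_m = 155.480 − y.

[1] `<rect>` rectangle, #ff00ff→engrave S188 F3473: (74.121,122.143) → (159.916,122.143) → (159.916,50.805) → (74.121,50.805) → (74.121,122.143) (closed)

[2] `<polyline>` open polyline, #ff00ff→engrave S188 F3473: (142.925,140.503) → (143.231,136.442) → (50.672,123.087) → (99.596,48.117) → (105.360,51.729) → (164.964,33.298)

[3] `<polygon>` rectangle, #ff00ff→engrave S188 F3473: (12.284,98.147) → (34.490,98.147) → (34.490,64.844) → (12.284,64.844) → (12.284,98.147) (closed)

[4] `<polygon>` rectangle, #ff00ff→engrave S188 F3473: (82.045,115.446) → (160.069,115.446) → (160.069,60.082) → (82.045,60.082) → (82.045,115.446) (closed)

[5] `<line>` line segment, #ff00ff→engrave S188 F3473: (20.801,137.869) → (93.539,140.067)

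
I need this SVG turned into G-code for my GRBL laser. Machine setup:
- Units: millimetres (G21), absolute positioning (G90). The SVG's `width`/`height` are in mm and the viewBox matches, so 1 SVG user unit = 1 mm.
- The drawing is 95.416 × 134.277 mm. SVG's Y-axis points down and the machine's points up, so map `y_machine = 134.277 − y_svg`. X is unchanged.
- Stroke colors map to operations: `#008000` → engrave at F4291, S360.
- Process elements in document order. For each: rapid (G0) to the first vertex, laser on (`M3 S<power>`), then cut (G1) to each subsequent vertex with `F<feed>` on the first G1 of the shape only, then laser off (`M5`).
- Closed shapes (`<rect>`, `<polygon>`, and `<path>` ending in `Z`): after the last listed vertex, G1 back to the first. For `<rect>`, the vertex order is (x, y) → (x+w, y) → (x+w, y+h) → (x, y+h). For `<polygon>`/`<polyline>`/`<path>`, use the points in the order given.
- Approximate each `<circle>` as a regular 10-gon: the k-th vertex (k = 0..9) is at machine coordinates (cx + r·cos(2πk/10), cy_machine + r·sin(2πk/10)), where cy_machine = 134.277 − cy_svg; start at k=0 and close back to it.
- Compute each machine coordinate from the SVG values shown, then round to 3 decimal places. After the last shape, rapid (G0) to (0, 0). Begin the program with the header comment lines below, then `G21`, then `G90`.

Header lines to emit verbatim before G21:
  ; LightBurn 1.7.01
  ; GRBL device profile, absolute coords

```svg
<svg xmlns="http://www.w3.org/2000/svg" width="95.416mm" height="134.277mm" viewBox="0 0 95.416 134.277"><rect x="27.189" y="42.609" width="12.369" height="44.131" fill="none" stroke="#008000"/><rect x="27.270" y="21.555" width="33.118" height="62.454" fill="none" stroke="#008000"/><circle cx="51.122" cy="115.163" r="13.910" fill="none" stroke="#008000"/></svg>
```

; LightBurn 1.7.01
; GRBL device profile, absolute coords
G21
G90
G0 X27.189 Y91.668
M3 S360
G1 X39.558 Y91.668 F4291
G1 X39.558 Y47.537
G1 X27.189 Y47.537
G1 X27.189 Y91.668
M5
G0 X27.270 Y112.722
M3 S360
G1 X60.388 Y112.722 F4291
G1 X60.388 Y50.268
G1 X27.270 Y50.268
G1 X27.270 Y112.722
M5
G0 X65.032 Y19.114
M3 S360
G1 X62.375 Y27.290 F4291
G1 X55.420 Y32.343
G1 X46.824 Y32.343
G1 X39.869 Y27.290
G1 X37.212 Y19.114
G1 X39.869 Y10.938
G1 X46.824 Y5.885
G1 X55.420 Y5.885
G1 X62.375 Y10.938
G1 X65.032 Y19.114
M5
G0 X0.000 Y0.000

Since the viewBox matches the mm dimensions, user units are millimetres directly. The only transform is the Y-flip y_m = 134.277 − y_svg.

Shape 1 is a rectangle drawn with `<rect>`. Its stroke #008000 means engrave at S360, F4291. After flipping Y the toolpath is (27.189,91.668) → (39.558,91.668) → (39.558,47.537) → (27.189,47.537) → (27.189,91.668), returning to the start.

Shape 2 is a rectangle drawn with `<rect>`. Its stroke #008000 means engrave at S360, F4291. After flipping Y the toolpath is (27.270,112.722) → (60.388,112.722) → (60.388,50.268) → (27.270,50.268) → (27.270,112.722), returning to the start.

Shape 3 is a circle drawn with `<circle>`. Its stroke #008000 means engrave at S360, F4291. After flipping Y the toolpath is (65.032,19.114) → (62.375,27.290) → (55.420,32.343) → (46.824,32.343) → (39.869,27.290) → (37.212,19.114) → (39.869,10.938) → (46.824,5.885) → (55.420,5.885) → (62.375,10.938) → (65.032,19.114), returning to the start.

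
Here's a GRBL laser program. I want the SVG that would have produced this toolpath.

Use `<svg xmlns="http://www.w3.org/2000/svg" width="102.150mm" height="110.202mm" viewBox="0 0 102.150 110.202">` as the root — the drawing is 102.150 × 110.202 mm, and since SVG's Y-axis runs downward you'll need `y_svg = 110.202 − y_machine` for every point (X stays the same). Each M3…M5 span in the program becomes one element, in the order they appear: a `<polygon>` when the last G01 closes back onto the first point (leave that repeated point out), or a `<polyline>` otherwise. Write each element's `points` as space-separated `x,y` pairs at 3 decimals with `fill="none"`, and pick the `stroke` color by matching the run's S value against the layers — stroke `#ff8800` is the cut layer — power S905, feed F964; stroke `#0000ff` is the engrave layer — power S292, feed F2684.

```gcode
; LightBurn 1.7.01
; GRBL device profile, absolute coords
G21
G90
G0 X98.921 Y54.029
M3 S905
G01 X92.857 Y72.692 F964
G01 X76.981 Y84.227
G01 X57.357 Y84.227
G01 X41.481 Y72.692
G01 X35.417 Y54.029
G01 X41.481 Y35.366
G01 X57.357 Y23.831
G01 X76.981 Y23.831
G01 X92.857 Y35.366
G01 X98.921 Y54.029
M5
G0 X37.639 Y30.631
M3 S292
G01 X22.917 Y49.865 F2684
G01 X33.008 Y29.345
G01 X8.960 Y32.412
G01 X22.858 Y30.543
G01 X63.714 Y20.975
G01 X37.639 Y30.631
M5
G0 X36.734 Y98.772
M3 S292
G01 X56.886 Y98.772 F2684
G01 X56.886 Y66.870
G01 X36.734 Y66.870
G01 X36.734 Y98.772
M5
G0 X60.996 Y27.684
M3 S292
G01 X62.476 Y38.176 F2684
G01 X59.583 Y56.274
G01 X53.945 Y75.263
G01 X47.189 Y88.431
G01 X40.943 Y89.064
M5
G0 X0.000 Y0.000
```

Machine Y-up, SVG Y-down with viewBox height 110.202, so y_svg = 110.202 − y_machine; X carries over.

Run 1: S905 ⇒ cut layer `#ff8800`. The run returns to its start, so emit a `<polygon>` with points (Y-flipped): 98.921,56.173 92.857,37.510 76.981,25.975 57.357,25.975 41.481,37.510 35.417,56.173 41.481,74.836 57.357,86.371 76.981,86.371 92.857,74.836.

Run 2: power S292 maps to stroke `#0000ff` (engrave). The run returns to its start, so emit a `<polygon>` with points (Y-flipped): 37.639,79.571 22.917,60.337 33.008,80.857 8.960,77.790 22.858,79.659 63.714,89.227.

Run 3: power S292 maps to stroke `#0000ff` (engrave). The run returns to its start, so emit a `<polygon>` with points (Y-flipped): 36.734,11.430 56.886,11.430 56.886,43.332 36.734,43.332.

Run 4: the run's S292 means `#0000ff` (engrave). The run is open, so emit a `<polyline>` with points (Y-flipped): 60.996,82.518 62.476,72.026 59.583,53.928 53.945,34.939 47.189,21.771 40.943,21.138.

<svg xmlns="http://www.w3.org/2000/svg" width="102.150mm" height="110.202mm" viewBox="0 0 102.150 110.202">
  <polygon points="98.921,56.173 92.857,37.510 76.981,25.975 57.357,25.975 41.481,37.510 35.417,56.173 41.481,74.836 57.357,86.371 76.981,86.371 92.857,74.836" fill="none" stroke="#ff8800"/>
  <polygon points="37.639,79.571 22.917,60.337 33.008,80.857 8.960,77.790 22.858,79.659 63.714,89.227" fill="none" stroke="#0000ff"/>
  <polygon points="36.734,11.430 56.886,11.430 56.886,43.332 36.734,43.332" fill="none" stroke="#0000ff"/>
  <polyline points="60.996,82.518 62.476,72.026 59.583,53.928 53.945,34.939 47.189,21.771 40.943,21.138" fill="none" stroke="#0000ff"/>
</svg>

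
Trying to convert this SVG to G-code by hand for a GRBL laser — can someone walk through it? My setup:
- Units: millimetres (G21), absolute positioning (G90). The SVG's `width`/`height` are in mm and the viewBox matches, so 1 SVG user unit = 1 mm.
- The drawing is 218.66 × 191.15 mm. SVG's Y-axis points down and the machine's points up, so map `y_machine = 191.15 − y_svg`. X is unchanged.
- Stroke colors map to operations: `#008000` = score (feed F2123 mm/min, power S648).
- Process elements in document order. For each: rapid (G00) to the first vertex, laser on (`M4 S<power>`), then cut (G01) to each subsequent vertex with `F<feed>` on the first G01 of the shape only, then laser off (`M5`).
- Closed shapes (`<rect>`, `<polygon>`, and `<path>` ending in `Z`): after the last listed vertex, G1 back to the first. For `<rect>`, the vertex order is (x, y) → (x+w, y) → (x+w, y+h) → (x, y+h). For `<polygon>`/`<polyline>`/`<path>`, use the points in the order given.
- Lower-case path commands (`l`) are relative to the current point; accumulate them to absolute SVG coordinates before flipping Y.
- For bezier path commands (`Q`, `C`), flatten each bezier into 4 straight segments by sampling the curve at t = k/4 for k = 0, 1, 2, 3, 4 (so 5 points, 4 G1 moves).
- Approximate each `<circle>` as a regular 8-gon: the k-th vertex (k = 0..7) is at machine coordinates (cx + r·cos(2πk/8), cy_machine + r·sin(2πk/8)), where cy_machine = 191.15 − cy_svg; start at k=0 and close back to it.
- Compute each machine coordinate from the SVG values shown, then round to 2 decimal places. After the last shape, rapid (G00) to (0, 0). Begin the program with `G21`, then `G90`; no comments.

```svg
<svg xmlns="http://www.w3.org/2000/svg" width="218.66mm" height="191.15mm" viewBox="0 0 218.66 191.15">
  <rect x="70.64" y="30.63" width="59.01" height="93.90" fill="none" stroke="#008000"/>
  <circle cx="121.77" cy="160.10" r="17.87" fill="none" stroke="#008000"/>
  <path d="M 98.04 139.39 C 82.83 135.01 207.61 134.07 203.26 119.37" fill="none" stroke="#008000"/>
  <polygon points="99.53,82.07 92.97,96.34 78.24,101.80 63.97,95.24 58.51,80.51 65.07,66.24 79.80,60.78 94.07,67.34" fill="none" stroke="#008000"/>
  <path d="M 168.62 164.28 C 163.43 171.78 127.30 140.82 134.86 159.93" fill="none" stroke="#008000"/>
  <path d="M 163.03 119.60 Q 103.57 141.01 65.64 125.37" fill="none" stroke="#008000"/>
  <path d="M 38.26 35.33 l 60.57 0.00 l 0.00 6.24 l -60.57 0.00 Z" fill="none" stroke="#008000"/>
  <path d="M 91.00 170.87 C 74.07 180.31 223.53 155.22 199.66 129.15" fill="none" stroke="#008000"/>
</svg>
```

G21
G90
G00 X70.64 Y160.52
M4 S648
G01 X129.65 Y160.52 F2123
G01 X129.65 Y66.62
G01 X70.64 Y66.62
G01 X70.64 Y160.52
M5
G00 X139.64 Y31.05
M4 S648
G01 X134.41 Y43.69 F2123
G01 X121.77 Y48.92
G01 X109.13 Y43.69
G01 X103.90 Y31.05
G01 X109.13 Y18.41
G01 X121.77 Y13.18
G01 X134.41 Y18.41
G01 X139.64 Y31.05
M5
G00 X98.04 Y51.76
M4 S648
G01 X108.68 Y54.67 F2123
G01 X146.58 Y57.90
G01 X186.52 Y63.07
G01 X203.26 Y71.78
M5
G00 X99.53 Y109.08
M4 S648
G01 X92.97 Y94.81 F2123
G01 X78.24 Y89.35
G01 X63.97 Y95.91
G01 X58.51 Y110.64
G01 X65.07 Y124.91
G01 X79.80 Y130.37
G01 X94.07 Y123.81
G01 X99.53 Y109.08
M5
G00 X168.62 Y26.87
M4 S648
G01 X160.09 Y27.07 F2123
G01 X146.96 Y33.40
G01 X136.22 Y37.55
G01 X134.86 Y31.22
M5
G00 X163.03 Y71.55
M4 S648
G01 X134.65 Y63.16 F2123
G01 X108.95 Y59.40
G01 X85.95 Y60.28
G01 X65.64 Y65.78
M5
G00 X38.26 Y155.82
M4 S648
G01 X98.83 Y155.82 F2123
G01 X98.83 Y149.58
G01 X38.26 Y149.58
G01 X38.26 Y155.82
M5
G00 X91.00 Y20.28
M4 S648
G01 X104.19 Y19.15 F2123
G01 X147.93 Y27.82
G01 X190.37 Y43.16
G01 X199.66 Y62.00
M5
G00 X0.00 Y0.00

viewBox `0 0 218.66 191.15` with mm width/height → 1 unit = 1 mm. Flip: y_m = 191.15 − y_svg.

**Shape 1** — `<rect>` rectangle, stroke `#008000` → score (S648, F2123). Machine vertices: (70.64,160.52) → (129.65,160.52) → (129.65,66.62) → (70.64,66.62) → (70.64,160.52). Closed: final G1 returns to the first vertex.

**Shape 2** — `<circle>` circle, stroke `#008000` → score (S648, F2123). Machine vertices: (139.64,31.05) → (134.41,43.69) → (121.77,48.92) → (109.13,43.69) → (103.90,31.05) → (109.13,18.41) → (121.77,13.18) → (134.41,18.41) → (139.64,31.05). Closed: final G1 returns to the first vertex.

**Shape 3** — `<path>` cubic bezier, stroke `#008000` → score (S648, F2123). Control points (SVG): P0=(98.04,139.39), P1=(82.83,135.01), P2=(207.61,134.07), P3=(203.26,119.37); sampled at t=k/4. Machine vertices: (98.04,51.76) → (108.68,54.67) → (146.58,57.90) → (186.52,63.07) → (203.26,71.78). Open path.

**Shape 4** — `<polygon>` regular polygon, stroke `#008000` → score (S648, F2123). Machine vertices: (99.53,109.08) → (92.97,94.81) → (78.24,89.35) → (63.97,95.91) → (58.51,110.64) → (65.07,124.91) → (79.80,130.37) → (94.07,123.81) → (99.53,109.08). Closed: final G1 returns to the first vertex.

**Shape 5** — `<path>` cubic bezier, stroke `#008000` → score (S648, F2123). Control points (SVG): P0=(168.62,164.28), P1=(163.43,171.78), P2=(127.30,140.82), P3=(134.86,159.93); sampled at t=k/4. Machine vertices: (168.62,26.87) → (160.09,27.07) → (146.96,33.40) → (136.22,37.55) → (134.86,31.22). Open path.

**Shape 6** — `<path>` quadratic bezier, stroke `#008000` → score (S648, F2123). Control points (SVG): P0=(163.03,119.60), P1=(103.57,141.01), P2=(65.64,125.37); sampled at t=k/4. Machine vertices: (163.03,71.55) → (134.65,63.16) → (108.95,59.40) → (85.95,60.28) → (65.64,65.78). Open path.

**Shape 7** — `<path>` rectangle, stroke `#008000` → score (S648, F2123). Machine vertices: (38.26,155.82) → (98.83,155.82) → (98.83,149.58) → (38.26,149.58) → (38.26,155.82). Closed: final G1 returns to the first vertex.

**Shape 8** — `<path>` cubic bezier, stroke `#008000` → score (S648, F2123). Control points (SVG): P0=(91.00,170.87), P1=(74.07,180.31), P2=(223.53,155.22), P3=(199.66,129.15); sampled at t=k/4. Machine vertices: (91.00,20.28) → (104.19,19.15) → (147.93,27.82) → (190.37,43.16) → (199.66,62.00). Open path.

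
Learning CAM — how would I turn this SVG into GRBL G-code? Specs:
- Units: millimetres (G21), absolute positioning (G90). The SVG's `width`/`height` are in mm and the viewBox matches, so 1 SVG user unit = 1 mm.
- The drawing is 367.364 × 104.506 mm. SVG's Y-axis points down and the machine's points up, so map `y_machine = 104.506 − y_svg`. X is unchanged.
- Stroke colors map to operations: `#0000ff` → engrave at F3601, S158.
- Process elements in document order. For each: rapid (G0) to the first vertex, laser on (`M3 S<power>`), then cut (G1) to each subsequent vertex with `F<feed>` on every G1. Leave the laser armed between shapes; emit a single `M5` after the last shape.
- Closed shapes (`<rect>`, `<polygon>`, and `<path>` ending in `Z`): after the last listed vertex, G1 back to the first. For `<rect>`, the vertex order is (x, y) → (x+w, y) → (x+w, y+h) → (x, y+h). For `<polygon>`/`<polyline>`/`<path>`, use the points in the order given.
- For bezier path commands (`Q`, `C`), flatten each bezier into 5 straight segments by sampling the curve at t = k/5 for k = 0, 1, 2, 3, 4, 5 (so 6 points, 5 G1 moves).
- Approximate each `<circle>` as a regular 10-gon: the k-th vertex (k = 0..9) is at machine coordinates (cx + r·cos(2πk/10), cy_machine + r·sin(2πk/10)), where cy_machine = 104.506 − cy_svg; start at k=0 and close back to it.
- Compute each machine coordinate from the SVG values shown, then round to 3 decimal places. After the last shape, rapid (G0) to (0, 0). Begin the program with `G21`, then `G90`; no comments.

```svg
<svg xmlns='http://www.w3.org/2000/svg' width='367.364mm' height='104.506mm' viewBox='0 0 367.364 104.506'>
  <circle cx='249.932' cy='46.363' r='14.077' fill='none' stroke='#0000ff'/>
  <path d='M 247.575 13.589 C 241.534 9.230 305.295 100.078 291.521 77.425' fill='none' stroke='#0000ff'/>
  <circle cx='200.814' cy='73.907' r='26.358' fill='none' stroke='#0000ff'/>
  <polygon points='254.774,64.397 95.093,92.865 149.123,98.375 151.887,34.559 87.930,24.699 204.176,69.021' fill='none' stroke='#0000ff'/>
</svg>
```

G21
G90
G0 X264.009 Y58.143
M3 S158
G1 X261.321 Y66.417 F3601
G1 X254.282 Y71.531 F3601
G1 X245.582 Y71.531 F3601
G1 X238.543 Y66.417 F3601
G1 X235.855 Y58.143 F3601
G1 X238.543 Y49.869 F3601
G1 X245.582 Y44.755 F3601
G1 X254.282 Y44.755 F3601
G1 X261.321 Y49.869 F3601
G1 X264.009 Y58.143 F3601
G0 X247.575 Y90.917
M3 S158
G1 X251.148 Y83.777 F3601
G1 X264.401 Y63.806 F3601
G1 X280.263 Y41.021 F3601
G1 X291.660 Y25.440 F3601
G1 X291.521 Y27.081 F3601
G0 X227.172 Y30.599
M3 S158
G1 X222.138 Y46.092 F3601
G1 X208.959 Y55.667 F3601
G1 X192.669 Y55.667 F3601
G1 X179.490 Y46.092 F3601
G1 X174.456 Y30.599 F3601
G1 X179.490 Y15.106 F3601
G1 X192.669 Y5.531 F3601
G1 X208.959 Y5.531 F3601
G1 X222.138 Y15.106 F3601
G1 X227.172 Y30.599 F3601
G0 X254.774 Y40.109
M3 S158
G1 X95.093 Y11.641 F3601
G1 X149.123 Y6.131 F3601
G1 X151.887 Y69.947 F3601
G1 X87.930 Y79.807 F3601
G1 X204.176 Y35.485 F3601
G1 X254.774 Y40.109 F3601
M5
G0 X0.000 Y0.000

Since the viewBox matches the mm dimensions, user units are millimetres directly. The only transform is the Y-flip y_m = 104.506 − y_svg.

Shape 1 is a circle drawn with `<circle>`. Its stroke #0000ff means engrave at S158, F3601. After flipping Y the toolpath is (264.009,58.143) → (261.321,66.417) → (254.282,71.531) → (245.582,71.531) → (238.543,66.417) → (235.855,58.143) → (238.543,49.869) → (245.582,44.755) → (254.282,44.755) → (261.321,49.869) → (264.009,58.143), returning to the start.

Shape 2 is a cubic bezier drawn with `<path>`. Its stroke #0000ff means engrave at S158, F3601. After flipping Y the toolpath is (247.575,90.917) → (251.148,83.777) → (264.401,63.806) → (280.263,41.021) → (291.660,25.440) → (291.521,27.081).

Shape 3 is a circle drawn with `<circle>`. Its stroke #0000ff means engrave at S158, F3601. After flipping Y the toolpath is (227.172,30.599) → (222.138,46.092) → (208.959,55.667) → (192.669,55.667) → (179.490,46.092) → (174.456,30.599) → (179.490,15.106) → (192.669,5.531) → (208.959,5.531) → (222.138,15.106) → (227.172,30.599), returning to the start.

Shape 4 is a closed polygon drawn with `<polygon>`. Its stroke #0000ff means engrave at S158, F3601. After flipping Y the toolpath is (254.774,40.109) → (95.093,11.641) → (149.123,6.131) → (151.887,69.947) → (87.930,79.807) → (204.176,35.485) → (254.774,40.109), returning to the start.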